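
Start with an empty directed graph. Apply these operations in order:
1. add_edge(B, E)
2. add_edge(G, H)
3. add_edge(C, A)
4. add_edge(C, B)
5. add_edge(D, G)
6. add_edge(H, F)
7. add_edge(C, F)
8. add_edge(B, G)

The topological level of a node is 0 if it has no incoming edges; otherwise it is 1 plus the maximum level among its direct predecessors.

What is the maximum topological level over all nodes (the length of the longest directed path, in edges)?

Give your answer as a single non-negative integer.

Op 1: add_edge(B, E). Edges now: 1
Op 2: add_edge(G, H). Edges now: 2
Op 3: add_edge(C, A). Edges now: 3
Op 4: add_edge(C, B). Edges now: 4
Op 5: add_edge(D, G). Edges now: 5
Op 6: add_edge(H, F). Edges now: 6
Op 7: add_edge(C, F). Edges now: 7
Op 8: add_edge(B, G). Edges now: 8
Compute levels (Kahn BFS):
  sources (in-degree 0): C, D
  process C: level=0
    C->A: in-degree(A)=0, level(A)=1, enqueue
    C->B: in-degree(B)=0, level(B)=1, enqueue
    C->F: in-degree(F)=1, level(F)>=1
  process D: level=0
    D->G: in-degree(G)=1, level(G)>=1
  process A: level=1
  process B: level=1
    B->E: in-degree(E)=0, level(E)=2, enqueue
    B->G: in-degree(G)=0, level(G)=2, enqueue
  process E: level=2
  process G: level=2
    G->H: in-degree(H)=0, level(H)=3, enqueue
  process H: level=3
    H->F: in-degree(F)=0, level(F)=4, enqueue
  process F: level=4
All levels: A:1, B:1, C:0, D:0, E:2, F:4, G:2, H:3
max level = 4

Answer: 4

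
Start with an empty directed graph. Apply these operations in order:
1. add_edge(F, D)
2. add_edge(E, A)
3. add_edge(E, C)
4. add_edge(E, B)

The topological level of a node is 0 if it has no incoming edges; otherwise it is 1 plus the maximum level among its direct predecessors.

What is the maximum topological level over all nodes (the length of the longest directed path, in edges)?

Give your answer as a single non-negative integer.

Op 1: add_edge(F, D). Edges now: 1
Op 2: add_edge(E, A). Edges now: 2
Op 3: add_edge(E, C). Edges now: 3
Op 4: add_edge(E, B). Edges now: 4
Compute levels (Kahn BFS):
  sources (in-degree 0): E, F
  process E: level=0
    E->A: in-degree(A)=0, level(A)=1, enqueue
    E->B: in-degree(B)=0, level(B)=1, enqueue
    E->C: in-degree(C)=0, level(C)=1, enqueue
  process F: level=0
    F->D: in-degree(D)=0, level(D)=1, enqueue
  process A: level=1
  process B: level=1
  process C: level=1
  process D: level=1
All levels: A:1, B:1, C:1, D:1, E:0, F:0
max level = 1

Answer: 1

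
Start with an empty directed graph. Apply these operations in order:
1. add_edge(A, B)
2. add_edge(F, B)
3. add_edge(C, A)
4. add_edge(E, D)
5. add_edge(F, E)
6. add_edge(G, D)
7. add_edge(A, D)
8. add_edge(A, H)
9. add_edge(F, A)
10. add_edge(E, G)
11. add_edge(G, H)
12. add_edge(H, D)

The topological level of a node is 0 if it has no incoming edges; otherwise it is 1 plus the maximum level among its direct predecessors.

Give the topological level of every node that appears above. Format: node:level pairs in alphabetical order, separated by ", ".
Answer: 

Op 1: add_edge(A, B). Edges now: 1
Op 2: add_edge(F, B). Edges now: 2
Op 3: add_edge(C, A). Edges now: 3
Op 4: add_edge(E, D). Edges now: 4
Op 5: add_edge(F, E). Edges now: 5
Op 6: add_edge(G, D). Edges now: 6
Op 7: add_edge(A, D). Edges now: 7
Op 8: add_edge(A, H). Edges now: 8
Op 9: add_edge(F, A). Edges now: 9
Op 10: add_edge(E, G). Edges now: 10
Op 11: add_edge(G, H). Edges now: 11
Op 12: add_edge(H, D). Edges now: 12
Compute levels (Kahn BFS):
  sources (in-degree 0): C, F
  process C: level=0
    C->A: in-degree(A)=1, level(A)>=1
  process F: level=0
    F->A: in-degree(A)=0, level(A)=1, enqueue
    F->B: in-degree(B)=1, level(B)>=1
    F->E: in-degree(E)=0, level(E)=1, enqueue
  process A: level=1
    A->B: in-degree(B)=0, level(B)=2, enqueue
    A->D: in-degree(D)=3, level(D)>=2
    A->H: in-degree(H)=1, level(H)>=2
  process E: level=1
    E->D: in-degree(D)=2, level(D)>=2
    E->G: in-degree(G)=0, level(G)=2, enqueue
  process B: level=2
  process G: level=2
    G->D: in-degree(D)=1, level(D)>=3
    G->H: in-degree(H)=0, level(H)=3, enqueue
  process H: level=3
    H->D: in-degree(D)=0, level(D)=4, enqueue
  process D: level=4
All levels: A:1, B:2, C:0, D:4, E:1, F:0, G:2, H:3

Answer: A:1, B:2, C:0, D:4, E:1, F:0, G:2, H:3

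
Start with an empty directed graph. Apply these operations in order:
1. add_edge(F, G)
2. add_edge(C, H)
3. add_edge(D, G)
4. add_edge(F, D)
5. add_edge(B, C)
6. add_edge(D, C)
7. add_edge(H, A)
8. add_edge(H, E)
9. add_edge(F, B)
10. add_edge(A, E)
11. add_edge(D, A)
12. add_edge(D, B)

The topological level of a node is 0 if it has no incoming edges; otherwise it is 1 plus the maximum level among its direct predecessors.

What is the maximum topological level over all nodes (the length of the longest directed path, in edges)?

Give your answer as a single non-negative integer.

Answer: 6

Derivation:
Op 1: add_edge(F, G). Edges now: 1
Op 2: add_edge(C, H). Edges now: 2
Op 3: add_edge(D, G). Edges now: 3
Op 4: add_edge(F, D). Edges now: 4
Op 5: add_edge(B, C). Edges now: 5
Op 6: add_edge(D, C). Edges now: 6
Op 7: add_edge(H, A). Edges now: 7
Op 8: add_edge(H, E). Edges now: 8
Op 9: add_edge(F, B). Edges now: 9
Op 10: add_edge(A, E). Edges now: 10
Op 11: add_edge(D, A). Edges now: 11
Op 12: add_edge(D, B). Edges now: 12
Compute levels (Kahn BFS):
  sources (in-degree 0): F
  process F: level=0
    F->B: in-degree(B)=1, level(B)>=1
    F->D: in-degree(D)=0, level(D)=1, enqueue
    F->G: in-degree(G)=1, level(G)>=1
  process D: level=1
    D->A: in-degree(A)=1, level(A)>=2
    D->B: in-degree(B)=0, level(B)=2, enqueue
    D->C: in-degree(C)=1, level(C)>=2
    D->G: in-degree(G)=0, level(G)=2, enqueue
  process B: level=2
    B->C: in-degree(C)=0, level(C)=3, enqueue
  process G: level=2
  process C: level=3
    C->H: in-degree(H)=0, level(H)=4, enqueue
  process H: level=4
    H->A: in-degree(A)=0, level(A)=5, enqueue
    H->E: in-degree(E)=1, level(E)>=5
  process A: level=5
    A->E: in-degree(E)=0, level(E)=6, enqueue
  process E: level=6
All levels: A:5, B:2, C:3, D:1, E:6, F:0, G:2, H:4
max level = 6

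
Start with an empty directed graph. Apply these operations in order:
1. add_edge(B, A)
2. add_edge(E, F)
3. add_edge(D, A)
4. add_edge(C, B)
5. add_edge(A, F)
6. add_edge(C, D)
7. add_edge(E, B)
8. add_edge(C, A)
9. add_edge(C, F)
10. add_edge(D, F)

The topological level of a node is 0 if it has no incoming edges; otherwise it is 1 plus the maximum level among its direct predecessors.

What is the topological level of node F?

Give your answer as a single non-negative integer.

Op 1: add_edge(B, A). Edges now: 1
Op 2: add_edge(E, F). Edges now: 2
Op 3: add_edge(D, A). Edges now: 3
Op 4: add_edge(C, B). Edges now: 4
Op 5: add_edge(A, F). Edges now: 5
Op 6: add_edge(C, D). Edges now: 6
Op 7: add_edge(E, B). Edges now: 7
Op 8: add_edge(C, A). Edges now: 8
Op 9: add_edge(C, F). Edges now: 9
Op 10: add_edge(D, F). Edges now: 10
Compute levels (Kahn BFS):
  sources (in-degree 0): C, E
  process C: level=0
    C->A: in-degree(A)=2, level(A)>=1
    C->B: in-degree(B)=1, level(B)>=1
    C->D: in-degree(D)=0, level(D)=1, enqueue
    C->F: in-degree(F)=3, level(F)>=1
  process E: level=0
    E->B: in-degree(B)=0, level(B)=1, enqueue
    E->F: in-degree(F)=2, level(F)>=1
  process D: level=1
    D->A: in-degree(A)=1, level(A)>=2
    D->F: in-degree(F)=1, level(F)>=2
  process B: level=1
    B->A: in-degree(A)=0, level(A)=2, enqueue
  process A: level=2
    A->F: in-degree(F)=0, level(F)=3, enqueue
  process F: level=3
All levels: A:2, B:1, C:0, D:1, E:0, F:3
level(F) = 3

Answer: 3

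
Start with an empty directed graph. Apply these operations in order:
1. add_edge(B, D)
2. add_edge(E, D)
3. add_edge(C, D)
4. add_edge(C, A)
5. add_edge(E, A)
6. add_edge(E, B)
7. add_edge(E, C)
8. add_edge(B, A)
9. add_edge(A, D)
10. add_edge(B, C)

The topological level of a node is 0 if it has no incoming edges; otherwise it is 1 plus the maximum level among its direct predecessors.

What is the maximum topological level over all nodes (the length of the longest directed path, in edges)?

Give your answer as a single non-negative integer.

Op 1: add_edge(B, D). Edges now: 1
Op 2: add_edge(E, D). Edges now: 2
Op 3: add_edge(C, D). Edges now: 3
Op 4: add_edge(C, A). Edges now: 4
Op 5: add_edge(E, A). Edges now: 5
Op 6: add_edge(E, B). Edges now: 6
Op 7: add_edge(E, C). Edges now: 7
Op 8: add_edge(B, A). Edges now: 8
Op 9: add_edge(A, D). Edges now: 9
Op 10: add_edge(B, C). Edges now: 10
Compute levels (Kahn BFS):
  sources (in-degree 0): E
  process E: level=0
    E->A: in-degree(A)=2, level(A)>=1
    E->B: in-degree(B)=0, level(B)=1, enqueue
    E->C: in-degree(C)=1, level(C)>=1
    E->D: in-degree(D)=3, level(D)>=1
  process B: level=1
    B->A: in-degree(A)=1, level(A)>=2
    B->C: in-degree(C)=0, level(C)=2, enqueue
    B->D: in-degree(D)=2, level(D)>=2
  process C: level=2
    C->A: in-degree(A)=0, level(A)=3, enqueue
    C->D: in-degree(D)=1, level(D)>=3
  process A: level=3
    A->D: in-degree(D)=0, level(D)=4, enqueue
  process D: level=4
All levels: A:3, B:1, C:2, D:4, E:0
max level = 4

Answer: 4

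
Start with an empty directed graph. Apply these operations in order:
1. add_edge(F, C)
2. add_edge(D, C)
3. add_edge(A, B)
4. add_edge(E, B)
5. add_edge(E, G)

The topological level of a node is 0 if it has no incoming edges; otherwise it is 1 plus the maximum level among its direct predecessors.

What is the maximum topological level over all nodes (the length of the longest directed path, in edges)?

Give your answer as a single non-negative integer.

Op 1: add_edge(F, C). Edges now: 1
Op 2: add_edge(D, C). Edges now: 2
Op 3: add_edge(A, B). Edges now: 3
Op 4: add_edge(E, B). Edges now: 4
Op 5: add_edge(E, G). Edges now: 5
Compute levels (Kahn BFS):
  sources (in-degree 0): A, D, E, F
  process A: level=0
    A->B: in-degree(B)=1, level(B)>=1
  process D: level=0
    D->C: in-degree(C)=1, level(C)>=1
  process E: level=0
    E->B: in-degree(B)=0, level(B)=1, enqueue
    E->G: in-degree(G)=0, level(G)=1, enqueue
  process F: level=0
    F->C: in-degree(C)=0, level(C)=1, enqueue
  process B: level=1
  process G: level=1
  process C: level=1
All levels: A:0, B:1, C:1, D:0, E:0, F:0, G:1
max level = 1

Answer: 1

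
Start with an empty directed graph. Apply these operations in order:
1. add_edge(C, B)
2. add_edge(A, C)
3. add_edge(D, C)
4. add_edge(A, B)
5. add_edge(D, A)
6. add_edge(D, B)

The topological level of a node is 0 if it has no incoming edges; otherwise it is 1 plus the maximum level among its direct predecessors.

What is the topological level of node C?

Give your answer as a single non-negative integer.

Op 1: add_edge(C, B). Edges now: 1
Op 2: add_edge(A, C). Edges now: 2
Op 3: add_edge(D, C). Edges now: 3
Op 4: add_edge(A, B). Edges now: 4
Op 5: add_edge(D, A). Edges now: 5
Op 6: add_edge(D, B). Edges now: 6
Compute levels (Kahn BFS):
  sources (in-degree 0): D
  process D: level=0
    D->A: in-degree(A)=0, level(A)=1, enqueue
    D->B: in-degree(B)=2, level(B)>=1
    D->C: in-degree(C)=1, level(C)>=1
  process A: level=1
    A->B: in-degree(B)=1, level(B)>=2
    A->C: in-degree(C)=0, level(C)=2, enqueue
  process C: level=2
    C->B: in-degree(B)=0, level(B)=3, enqueue
  process B: level=3
All levels: A:1, B:3, C:2, D:0
level(C) = 2

Answer: 2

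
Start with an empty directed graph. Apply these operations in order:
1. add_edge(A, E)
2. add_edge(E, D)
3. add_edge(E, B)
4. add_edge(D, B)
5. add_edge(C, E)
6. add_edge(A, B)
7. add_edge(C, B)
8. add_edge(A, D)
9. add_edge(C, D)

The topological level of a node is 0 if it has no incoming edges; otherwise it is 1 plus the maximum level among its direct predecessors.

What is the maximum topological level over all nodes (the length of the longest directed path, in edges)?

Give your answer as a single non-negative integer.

Op 1: add_edge(A, E). Edges now: 1
Op 2: add_edge(E, D). Edges now: 2
Op 3: add_edge(E, B). Edges now: 3
Op 4: add_edge(D, B). Edges now: 4
Op 5: add_edge(C, E). Edges now: 5
Op 6: add_edge(A, B). Edges now: 6
Op 7: add_edge(C, B). Edges now: 7
Op 8: add_edge(A, D). Edges now: 8
Op 9: add_edge(C, D). Edges now: 9
Compute levels (Kahn BFS):
  sources (in-degree 0): A, C
  process A: level=0
    A->B: in-degree(B)=3, level(B)>=1
    A->D: in-degree(D)=2, level(D)>=1
    A->E: in-degree(E)=1, level(E)>=1
  process C: level=0
    C->B: in-degree(B)=2, level(B)>=1
    C->D: in-degree(D)=1, level(D)>=1
    C->E: in-degree(E)=0, level(E)=1, enqueue
  process E: level=1
    E->B: in-degree(B)=1, level(B)>=2
    E->D: in-degree(D)=0, level(D)=2, enqueue
  process D: level=2
    D->B: in-degree(B)=0, level(B)=3, enqueue
  process B: level=3
All levels: A:0, B:3, C:0, D:2, E:1
max level = 3

Answer: 3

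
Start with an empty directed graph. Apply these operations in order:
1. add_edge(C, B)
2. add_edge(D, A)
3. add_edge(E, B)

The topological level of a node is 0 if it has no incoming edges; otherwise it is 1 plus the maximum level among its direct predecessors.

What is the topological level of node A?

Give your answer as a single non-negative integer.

Op 1: add_edge(C, B). Edges now: 1
Op 2: add_edge(D, A). Edges now: 2
Op 3: add_edge(E, B). Edges now: 3
Compute levels (Kahn BFS):
  sources (in-degree 0): C, D, E
  process C: level=0
    C->B: in-degree(B)=1, level(B)>=1
  process D: level=0
    D->A: in-degree(A)=0, level(A)=1, enqueue
  process E: level=0
    E->B: in-degree(B)=0, level(B)=1, enqueue
  process A: level=1
  process B: level=1
All levels: A:1, B:1, C:0, D:0, E:0
level(A) = 1

Answer: 1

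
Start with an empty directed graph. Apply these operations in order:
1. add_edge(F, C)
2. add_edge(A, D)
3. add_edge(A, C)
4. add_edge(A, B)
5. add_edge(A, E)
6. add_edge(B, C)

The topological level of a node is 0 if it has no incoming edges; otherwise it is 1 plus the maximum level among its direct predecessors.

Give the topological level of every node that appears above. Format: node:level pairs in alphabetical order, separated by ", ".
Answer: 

Op 1: add_edge(F, C). Edges now: 1
Op 2: add_edge(A, D). Edges now: 2
Op 3: add_edge(A, C). Edges now: 3
Op 4: add_edge(A, B). Edges now: 4
Op 5: add_edge(A, E). Edges now: 5
Op 6: add_edge(B, C). Edges now: 6
Compute levels (Kahn BFS):
  sources (in-degree 0): A, F
  process A: level=0
    A->B: in-degree(B)=0, level(B)=1, enqueue
    A->C: in-degree(C)=2, level(C)>=1
    A->D: in-degree(D)=0, level(D)=1, enqueue
    A->E: in-degree(E)=0, level(E)=1, enqueue
  process F: level=0
    F->C: in-degree(C)=1, level(C)>=1
  process B: level=1
    B->C: in-degree(C)=0, level(C)=2, enqueue
  process D: level=1
  process E: level=1
  process C: level=2
All levels: A:0, B:1, C:2, D:1, E:1, F:0

Answer: A:0, B:1, C:2, D:1, E:1, F:0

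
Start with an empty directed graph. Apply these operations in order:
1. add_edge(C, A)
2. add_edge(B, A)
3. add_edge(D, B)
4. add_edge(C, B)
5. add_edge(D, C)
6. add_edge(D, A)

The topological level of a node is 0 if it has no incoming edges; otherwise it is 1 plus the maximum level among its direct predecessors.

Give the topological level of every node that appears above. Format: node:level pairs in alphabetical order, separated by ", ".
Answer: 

Op 1: add_edge(C, A). Edges now: 1
Op 2: add_edge(B, A). Edges now: 2
Op 3: add_edge(D, B). Edges now: 3
Op 4: add_edge(C, B). Edges now: 4
Op 5: add_edge(D, C). Edges now: 5
Op 6: add_edge(D, A). Edges now: 6
Compute levels (Kahn BFS):
  sources (in-degree 0): D
  process D: level=0
    D->A: in-degree(A)=2, level(A)>=1
    D->B: in-degree(B)=1, level(B)>=1
    D->C: in-degree(C)=0, level(C)=1, enqueue
  process C: level=1
    C->A: in-degree(A)=1, level(A)>=2
    C->B: in-degree(B)=0, level(B)=2, enqueue
  process B: level=2
    B->A: in-degree(A)=0, level(A)=3, enqueue
  process A: level=3
All levels: A:3, B:2, C:1, D:0

Answer: A:3, B:2, C:1, D:0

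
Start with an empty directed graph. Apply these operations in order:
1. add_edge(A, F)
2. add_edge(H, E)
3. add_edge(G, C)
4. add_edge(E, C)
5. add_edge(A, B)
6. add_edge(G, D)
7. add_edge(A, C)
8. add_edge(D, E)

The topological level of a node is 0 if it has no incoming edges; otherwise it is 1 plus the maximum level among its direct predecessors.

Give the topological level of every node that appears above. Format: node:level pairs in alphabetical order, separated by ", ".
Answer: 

Op 1: add_edge(A, F). Edges now: 1
Op 2: add_edge(H, E). Edges now: 2
Op 3: add_edge(G, C). Edges now: 3
Op 4: add_edge(E, C). Edges now: 4
Op 5: add_edge(A, B). Edges now: 5
Op 6: add_edge(G, D). Edges now: 6
Op 7: add_edge(A, C). Edges now: 7
Op 8: add_edge(D, E). Edges now: 8
Compute levels (Kahn BFS):
  sources (in-degree 0): A, G, H
  process A: level=0
    A->B: in-degree(B)=0, level(B)=1, enqueue
    A->C: in-degree(C)=2, level(C)>=1
    A->F: in-degree(F)=0, level(F)=1, enqueue
  process G: level=0
    G->C: in-degree(C)=1, level(C)>=1
    G->D: in-degree(D)=0, level(D)=1, enqueue
  process H: level=0
    H->E: in-degree(E)=1, level(E)>=1
  process B: level=1
  process F: level=1
  process D: level=1
    D->E: in-degree(E)=0, level(E)=2, enqueue
  process E: level=2
    E->C: in-degree(C)=0, level(C)=3, enqueue
  process C: level=3
All levels: A:0, B:1, C:3, D:1, E:2, F:1, G:0, H:0

Answer: A:0, B:1, C:3, D:1, E:2, F:1, G:0, H:0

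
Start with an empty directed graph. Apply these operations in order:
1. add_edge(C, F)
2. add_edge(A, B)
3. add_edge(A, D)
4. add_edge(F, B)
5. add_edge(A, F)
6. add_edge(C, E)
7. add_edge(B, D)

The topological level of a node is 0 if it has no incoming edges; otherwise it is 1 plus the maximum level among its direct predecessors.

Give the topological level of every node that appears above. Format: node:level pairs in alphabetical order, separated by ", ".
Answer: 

Op 1: add_edge(C, F). Edges now: 1
Op 2: add_edge(A, B). Edges now: 2
Op 3: add_edge(A, D). Edges now: 3
Op 4: add_edge(F, B). Edges now: 4
Op 5: add_edge(A, F). Edges now: 5
Op 6: add_edge(C, E). Edges now: 6
Op 7: add_edge(B, D). Edges now: 7
Compute levels (Kahn BFS):
  sources (in-degree 0): A, C
  process A: level=0
    A->B: in-degree(B)=1, level(B)>=1
    A->D: in-degree(D)=1, level(D)>=1
    A->F: in-degree(F)=1, level(F)>=1
  process C: level=0
    C->E: in-degree(E)=0, level(E)=1, enqueue
    C->F: in-degree(F)=0, level(F)=1, enqueue
  process E: level=1
  process F: level=1
    F->B: in-degree(B)=0, level(B)=2, enqueue
  process B: level=2
    B->D: in-degree(D)=0, level(D)=3, enqueue
  process D: level=3
All levels: A:0, B:2, C:0, D:3, E:1, F:1

Answer: A:0, B:2, C:0, D:3, E:1, F:1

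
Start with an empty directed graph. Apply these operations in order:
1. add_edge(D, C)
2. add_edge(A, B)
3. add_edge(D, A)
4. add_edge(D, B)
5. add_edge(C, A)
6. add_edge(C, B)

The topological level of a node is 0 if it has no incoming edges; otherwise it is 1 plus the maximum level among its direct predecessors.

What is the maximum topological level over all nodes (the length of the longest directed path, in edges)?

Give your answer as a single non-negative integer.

Answer: 3

Derivation:
Op 1: add_edge(D, C). Edges now: 1
Op 2: add_edge(A, B). Edges now: 2
Op 3: add_edge(D, A). Edges now: 3
Op 4: add_edge(D, B). Edges now: 4
Op 5: add_edge(C, A). Edges now: 5
Op 6: add_edge(C, B). Edges now: 6
Compute levels (Kahn BFS):
  sources (in-degree 0): D
  process D: level=0
    D->A: in-degree(A)=1, level(A)>=1
    D->B: in-degree(B)=2, level(B)>=1
    D->C: in-degree(C)=0, level(C)=1, enqueue
  process C: level=1
    C->A: in-degree(A)=0, level(A)=2, enqueue
    C->B: in-degree(B)=1, level(B)>=2
  process A: level=2
    A->B: in-degree(B)=0, level(B)=3, enqueue
  process B: level=3
All levels: A:2, B:3, C:1, D:0
max level = 3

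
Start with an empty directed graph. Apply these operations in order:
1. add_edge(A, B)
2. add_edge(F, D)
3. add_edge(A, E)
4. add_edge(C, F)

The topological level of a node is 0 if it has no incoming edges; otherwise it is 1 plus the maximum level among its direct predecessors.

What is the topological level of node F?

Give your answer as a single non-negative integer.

Op 1: add_edge(A, B). Edges now: 1
Op 2: add_edge(F, D). Edges now: 2
Op 3: add_edge(A, E). Edges now: 3
Op 4: add_edge(C, F). Edges now: 4
Compute levels (Kahn BFS):
  sources (in-degree 0): A, C
  process A: level=0
    A->B: in-degree(B)=0, level(B)=1, enqueue
    A->E: in-degree(E)=0, level(E)=1, enqueue
  process C: level=0
    C->F: in-degree(F)=0, level(F)=1, enqueue
  process B: level=1
  process E: level=1
  process F: level=1
    F->D: in-degree(D)=0, level(D)=2, enqueue
  process D: level=2
All levels: A:0, B:1, C:0, D:2, E:1, F:1
level(F) = 1

Answer: 1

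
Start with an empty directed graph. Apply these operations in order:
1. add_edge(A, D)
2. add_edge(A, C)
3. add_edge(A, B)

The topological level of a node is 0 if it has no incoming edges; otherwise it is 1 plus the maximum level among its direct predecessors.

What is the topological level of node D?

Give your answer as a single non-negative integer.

Op 1: add_edge(A, D). Edges now: 1
Op 2: add_edge(A, C). Edges now: 2
Op 3: add_edge(A, B). Edges now: 3
Compute levels (Kahn BFS):
  sources (in-degree 0): A
  process A: level=0
    A->B: in-degree(B)=0, level(B)=1, enqueue
    A->C: in-degree(C)=0, level(C)=1, enqueue
    A->D: in-degree(D)=0, level(D)=1, enqueue
  process B: level=1
  process C: level=1
  process D: level=1
All levels: A:0, B:1, C:1, D:1
level(D) = 1

Answer: 1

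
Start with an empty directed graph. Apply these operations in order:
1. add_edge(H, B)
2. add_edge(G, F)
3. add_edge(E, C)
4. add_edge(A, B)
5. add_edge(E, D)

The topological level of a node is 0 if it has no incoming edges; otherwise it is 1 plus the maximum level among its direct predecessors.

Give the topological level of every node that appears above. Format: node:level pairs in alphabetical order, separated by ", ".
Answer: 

Answer: A:0, B:1, C:1, D:1, E:0, F:1, G:0, H:0

Derivation:
Op 1: add_edge(H, B). Edges now: 1
Op 2: add_edge(G, F). Edges now: 2
Op 3: add_edge(E, C). Edges now: 3
Op 4: add_edge(A, B). Edges now: 4
Op 5: add_edge(E, D). Edges now: 5
Compute levels (Kahn BFS):
  sources (in-degree 0): A, E, G, H
  process A: level=0
    A->B: in-degree(B)=1, level(B)>=1
  process E: level=0
    E->C: in-degree(C)=0, level(C)=1, enqueue
    E->D: in-degree(D)=0, level(D)=1, enqueue
  process G: level=0
    G->F: in-degree(F)=0, level(F)=1, enqueue
  process H: level=0
    H->B: in-degree(B)=0, level(B)=1, enqueue
  process C: level=1
  process D: level=1
  process F: level=1
  process B: level=1
All levels: A:0, B:1, C:1, D:1, E:0, F:1, G:0, H:0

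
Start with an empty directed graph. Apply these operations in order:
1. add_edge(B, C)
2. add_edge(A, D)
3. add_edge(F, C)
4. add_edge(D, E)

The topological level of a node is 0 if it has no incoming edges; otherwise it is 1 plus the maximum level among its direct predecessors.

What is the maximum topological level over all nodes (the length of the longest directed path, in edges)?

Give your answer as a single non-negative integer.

Answer: 2

Derivation:
Op 1: add_edge(B, C). Edges now: 1
Op 2: add_edge(A, D). Edges now: 2
Op 3: add_edge(F, C). Edges now: 3
Op 4: add_edge(D, E). Edges now: 4
Compute levels (Kahn BFS):
  sources (in-degree 0): A, B, F
  process A: level=0
    A->D: in-degree(D)=0, level(D)=1, enqueue
  process B: level=0
    B->C: in-degree(C)=1, level(C)>=1
  process F: level=0
    F->C: in-degree(C)=0, level(C)=1, enqueue
  process D: level=1
    D->E: in-degree(E)=0, level(E)=2, enqueue
  process C: level=1
  process E: level=2
All levels: A:0, B:0, C:1, D:1, E:2, F:0
max level = 2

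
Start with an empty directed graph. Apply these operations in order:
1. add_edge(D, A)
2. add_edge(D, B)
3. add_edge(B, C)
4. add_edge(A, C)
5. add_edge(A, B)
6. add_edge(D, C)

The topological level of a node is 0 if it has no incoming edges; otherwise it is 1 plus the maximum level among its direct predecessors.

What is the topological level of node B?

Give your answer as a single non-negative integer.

Op 1: add_edge(D, A). Edges now: 1
Op 2: add_edge(D, B). Edges now: 2
Op 3: add_edge(B, C). Edges now: 3
Op 4: add_edge(A, C). Edges now: 4
Op 5: add_edge(A, B). Edges now: 5
Op 6: add_edge(D, C). Edges now: 6
Compute levels (Kahn BFS):
  sources (in-degree 0): D
  process D: level=0
    D->A: in-degree(A)=0, level(A)=1, enqueue
    D->B: in-degree(B)=1, level(B)>=1
    D->C: in-degree(C)=2, level(C)>=1
  process A: level=1
    A->B: in-degree(B)=0, level(B)=2, enqueue
    A->C: in-degree(C)=1, level(C)>=2
  process B: level=2
    B->C: in-degree(C)=0, level(C)=3, enqueue
  process C: level=3
All levels: A:1, B:2, C:3, D:0
level(B) = 2

Answer: 2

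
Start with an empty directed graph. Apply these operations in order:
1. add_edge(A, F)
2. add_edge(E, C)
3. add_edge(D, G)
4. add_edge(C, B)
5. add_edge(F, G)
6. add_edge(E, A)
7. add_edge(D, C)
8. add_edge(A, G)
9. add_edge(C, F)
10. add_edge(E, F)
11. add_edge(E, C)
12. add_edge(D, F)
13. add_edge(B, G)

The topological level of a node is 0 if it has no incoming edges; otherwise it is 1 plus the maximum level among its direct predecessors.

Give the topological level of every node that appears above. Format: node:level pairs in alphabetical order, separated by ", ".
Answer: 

Op 1: add_edge(A, F). Edges now: 1
Op 2: add_edge(E, C). Edges now: 2
Op 3: add_edge(D, G). Edges now: 3
Op 4: add_edge(C, B). Edges now: 4
Op 5: add_edge(F, G). Edges now: 5
Op 6: add_edge(E, A). Edges now: 6
Op 7: add_edge(D, C). Edges now: 7
Op 8: add_edge(A, G). Edges now: 8
Op 9: add_edge(C, F). Edges now: 9
Op 10: add_edge(E, F). Edges now: 10
Op 11: add_edge(E, C) (duplicate, no change). Edges now: 10
Op 12: add_edge(D, F). Edges now: 11
Op 13: add_edge(B, G). Edges now: 12
Compute levels (Kahn BFS):
  sources (in-degree 0): D, E
  process D: level=0
    D->C: in-degree(C)=1, level(C)>=1
    D->F: in-degree(F)=3, level(F)>=1
    D->G: in-degree(G)=3, level(G)>=1
  process E: level=0
    E->A: in-degree(A)=0, level(A)=1, enqueue
    E->C: in-degree(C)=0, level(C)=1, enqueue
    E->F: in-degree(F)=2, level(F)>=1
  process A: level=1
    A->F: in-degree(F)=1, level(F)>=2
    A->G: in-degree(G)=2, level(G)>=2
  process C: level=1
    C->B: in-degree(B)=0, level(B)=2, enqueue
    C->F: in-degree(F)=0, level(F)=2, enqueue
  process B: level=2
    B->G: in-degree(G)=1, level(G)>=3
  process F: level=2
    F->G: in-degree(G)=0, level(G)=3, enqueue
  process G: level=3
All levels: A:1, B:2, C:1, D:0, E:0, F:2, G:3

Answer: A:1, B:2, C:1, D:0, E:0, F:2, G:3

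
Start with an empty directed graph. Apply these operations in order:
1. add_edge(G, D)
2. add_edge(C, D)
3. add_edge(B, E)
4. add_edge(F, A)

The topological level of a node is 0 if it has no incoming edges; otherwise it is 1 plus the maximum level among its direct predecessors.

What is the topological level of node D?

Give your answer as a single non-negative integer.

Answer: 1

Derivation:
Op 1: add_edge(G, D). Edges now: 1
Op 2: add_edge(C, D). Edges now: 2
Op 3: add_edge(B, E). Edges now: 3
Op 4: add_edge(F, A). Edges now: 4
Compute levels (Kahn BFS):
  sources (in-degree 0): B, C, F, G
  process B: level=0
    B->E: in-degree(E)=0, level(E)=1, enqueue
  process C: level=0
    C->D: in-degree(D)=1, level(D)>=1
  process F: level=0
    F->A: in-degree(A)=0, level(A)=1, enqueue
  process G: level=0
    G->D: in-degree(D)=0, level(D)=1, enqueue
  process E: level=1
  process A: level=1
  process D: level=1
All levels: A:1, B:0, C:0, D:1, E:1, F:0, G:0
level(D) = 1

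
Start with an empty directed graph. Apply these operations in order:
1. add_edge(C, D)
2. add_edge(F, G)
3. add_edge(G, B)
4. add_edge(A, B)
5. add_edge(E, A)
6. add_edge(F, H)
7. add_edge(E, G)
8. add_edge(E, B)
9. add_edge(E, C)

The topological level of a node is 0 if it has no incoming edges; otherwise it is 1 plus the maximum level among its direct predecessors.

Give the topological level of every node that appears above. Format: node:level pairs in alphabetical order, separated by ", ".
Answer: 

Op 1: add_edge(C, D). Edges now: 1
Op 2: add_edge(F, G). Edges now: 2
Op 3: add_edge(G, B). Edges now: 3
Op 4: add_edge(A, B). Edges now: 4
Op 5: add_edge(E, A). Edges now: 5
Op 6: add_edge(F, H). Edges now: 6
Op 7: add_edge(E, G). Edges now: 7
Op 8: add_edge(E, B). Edges now: 8
Op 9: add_edge(E, C). Edges now: 9
Compute levels (Kahn BFS):
  sources (in-degree 0): E, F
  process E: level=0
    E->A: in-degree(A)=0, level(A)=1, enqueue
    E->B: in-degree(B)=2, level(B)>=1
    E->C: in-degree(C)=0, level(C)=1, enqueue
    E->G: in-degree(G)=1, level(G)>=1
  process F: level=0
    F->G: in-degree(G)=0, level(G)=1, enqueue
    F->H: in-degree(H)=0, level(H)=1, enqueue
  process A: level=1
    A->B: in-degree(B)=1, level(B)>=2
  process C: level=1
    C->D: in-degree(D)=0, level(D)=2, enqueue
  process G: level=1
    G->B: in-degree(B)=0, level(B)=2, enqueue
  process H: level=1
  process D: level=2
  process B: level=2
All levels: A:1, B:2, C:1, D:2, E:0, F:0, G:1, H:1

Answer: A:1, B:2, C:1, D:2, E:0, F:0, G:1, H:1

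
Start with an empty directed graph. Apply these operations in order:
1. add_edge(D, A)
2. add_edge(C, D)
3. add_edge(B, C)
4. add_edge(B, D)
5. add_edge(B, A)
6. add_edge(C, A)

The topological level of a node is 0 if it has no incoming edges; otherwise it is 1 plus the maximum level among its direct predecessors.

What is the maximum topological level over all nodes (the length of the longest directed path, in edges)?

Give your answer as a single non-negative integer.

Answer: 3

Derivation:
Op 1: add_edge(D, A). Edges now: 1
Op 2: add_edge(C, D). Edges now: 2
Op 3: add_edge(B, C). Edges now: 3
Op 4: add_edge(B, D). Edges now: 4
Op 5: add_edge(B, A). Edges now: 5
Op 6: add_edge(C, A). Edges now: 6
Compute levels (Kahn BFS):
  sources (in-degree 0): B
  process B: level=0
    B->A: in-degree(A)=2, level(A)>=1
    B->C: in-degree(C)=0, level(C)=1, enqueue
    B->D: in-degree(D)=1, level(D)>=1
  process C: level=1
    C->A: in-degree(A)=1, level(A)>=2
    C->D: in-degree(D)=0, level(D)=2, enqueue
  process D: level=2
    D->A: in-degree(A)=0, level(A)=3, enqueue
  process A: level=3
All levels: A:3, B:0, C:1, D:2
max level = 3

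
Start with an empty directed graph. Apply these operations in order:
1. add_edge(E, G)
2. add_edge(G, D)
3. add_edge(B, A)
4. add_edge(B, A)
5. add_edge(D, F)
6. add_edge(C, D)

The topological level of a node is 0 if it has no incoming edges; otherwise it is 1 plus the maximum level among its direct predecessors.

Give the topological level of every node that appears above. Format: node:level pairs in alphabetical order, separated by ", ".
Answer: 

Op 1: add_edge(E, G). Edges now: 1
Op 2: add_edge(G, D). Edges now: 2
Op 3: add_edge(B, A). Edges now: 3
Op 4: add_edge(B, A) (duplicate, no change). Edges now: 3
Op 5: add_edge(D, F). Edges now: 4
Op 6: add_edge(C, D). Edges now: 5
Compute levels (Kahn BFS):
  sources (in-degree 0): B, C, E
  process B: level=0
    B->A: in-degree(A)=0, level(A)=1, enqueue
  process C: level=0
    C->D: in-degree(D)=1, level(D)>=1
  process E: level=0
    E->G: in-degree(G)=0, level(G)=1, enqueue
  process A: level=1
  process G: level=1
    G->D: in-degree(D)=0, level(D)=2, enqueue
  process D: level=2
    D->F: in-degree(F)=0, level(F)=3, enqueue
  process F: level=3
All levels: A:1, B:0, C:0, D:2, E:0, F:3, G:1

Answer: A:1, B:0, C:0, D:2, E:0, F:3, G:1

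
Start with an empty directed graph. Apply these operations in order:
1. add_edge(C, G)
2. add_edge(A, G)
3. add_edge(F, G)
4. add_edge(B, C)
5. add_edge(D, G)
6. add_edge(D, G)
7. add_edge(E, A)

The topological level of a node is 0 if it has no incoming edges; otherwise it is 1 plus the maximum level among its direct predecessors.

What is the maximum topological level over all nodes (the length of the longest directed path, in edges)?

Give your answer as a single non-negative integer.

Op 1: add_edge(C, G). Edges now: 1
Op 2: add_edge(A, G). Edges now: 2
Op 3: add_edge(F, G). Edges now: 3
Op 4: add_edge(B, C). Edges now: 4
Op 5: add_edge(D, G). Edges now: 5
Op 6: add_edge(D, G) (duplicate, no change). Edges now: 5
Op 7: add_edge(E, A). Edges now: 6
Compute levels (Kahn BFS):
  sources (in-degree 0): B, D, E, F
  process B: level=0
    B->C: in-degree(C)=0, level(C)=1, enqueue
  process D: level=0
    D->G: in-degree(G)=3, level(G)>=1
  process E: level=0
    E->A: in-degree(A)=0, level(A)=1, enqueue
  process F: level=0
    F->G: in-degree(G)=2, level(G)>=1
  process C: level=1
    C->G: in-degree(G)=1, level(G)>=2
  process A: level=1
    A->G: in-degree(G)=0, level(G)=2, enqueue
  process G: level=2
All levels: A:1, B:0, C:1, D:0, E:0, F:0, G:2
max level = 2

Answer: 2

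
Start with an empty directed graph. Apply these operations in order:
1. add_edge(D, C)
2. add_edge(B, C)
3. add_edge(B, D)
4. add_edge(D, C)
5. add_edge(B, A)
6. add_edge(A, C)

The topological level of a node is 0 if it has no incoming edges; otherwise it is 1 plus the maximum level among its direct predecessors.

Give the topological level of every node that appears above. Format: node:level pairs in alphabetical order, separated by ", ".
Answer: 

Answer: A:1, B:0, C:2, D:1

Derivation:
Op 1: add_edge(D, C). Edges now: 1
Op 2: add_edge(B, C). Edges now: 2
Op 3: add_edge(B, D). Edges now: 3
Op 4: add_edge(D, C) (duplicate, no change). Edges now: 3
Op 5: add_edge(B, A). Edges now: 4
Op 6: add_edge(A, C). Edges now: 5
Compute levels (Kahn BFS):
  sources (in-degree 0): B
  process B: level=0
    B->A: in-degree(A)=0, level(A)=1, enqueue
    B->C: in-degree(C)=2, level(C)>=1
    B->D: in-degree(D)=0, level(D)=1, enqueue
  process A: level=1
    A->C: in-degree(C)=1, level(C)>=2
  process D: level=1
    D->C: in-degree(C)=0, level(C)=2, enqueue
  process C: level=2
All levels: A:1, B:0, C:2, D:1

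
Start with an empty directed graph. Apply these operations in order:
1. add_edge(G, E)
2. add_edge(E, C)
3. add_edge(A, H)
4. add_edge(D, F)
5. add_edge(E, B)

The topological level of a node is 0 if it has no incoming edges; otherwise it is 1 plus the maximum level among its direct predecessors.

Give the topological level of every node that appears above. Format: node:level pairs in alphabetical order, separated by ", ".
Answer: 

Op 1: add_edge(G, E). Edges now: 1
Op 2: add_edge(E, C). Edges now: 2
Op 3: add_edge(A, H). Edges now: 3
Op 4: add_edge(D, F). Edges now: 4
Op 5: add_edge(E, B). Edges now: 5
Compute levels (Kahn BFS):
  sources (in-degree 0): A, D, G
  process A: level=0
    A->H: in-degree(H)=0, level(H)=1, enqueue
  process D: level=0
    D->F: in-degree(F)=0, level(F)=1, enqueue
  process G: level=0
    G->E: in-degree(E)=0, level(E)=1, enqueue
  process H: level=1
  process F: level=1
  process E: level=1
    E->B: in-degree(B)=0, level(B)=2, enqueue
    E->C: in-degree(C)=0, level(C)=2, enqueue
  process B: level=2
  process C: level=2
All levels: A:0, B:2, C:2, D:0, E:1, F:1, G:0, H:1

Answer: A:0, B:2, C:2, D:0, E:1, F:1, G:0, H:1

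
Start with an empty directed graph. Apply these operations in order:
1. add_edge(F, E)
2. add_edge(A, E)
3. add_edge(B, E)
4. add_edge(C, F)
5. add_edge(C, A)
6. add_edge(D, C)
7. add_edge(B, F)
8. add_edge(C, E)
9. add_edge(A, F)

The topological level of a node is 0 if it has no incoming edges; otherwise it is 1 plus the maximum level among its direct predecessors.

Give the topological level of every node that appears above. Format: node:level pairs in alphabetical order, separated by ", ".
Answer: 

Op 1: add_edge(F, E). Edges now: 1
Op 2: add_edge(A, E). Edges now: 2
Op 3: add_edge(B, E). Edges now: 3
Op 4: add_edge(C, F). Edges now: 4
Op 5: add_edge(C, A). Edges now: 5
Op 6: add_edge(D, C). Edges now: 6
Op 7: add_edge(B, F). Edges now: 7
Op 8: add_edge(C, E). Edges now: 8
Op 9: add_edge(A, F). Edges now: 9
Compute levels (Kahn BFS):
  sources (in-degree 0): B, D
  process B: level=0
    B->E: in-degree(E)=3, level(E)>=1
    B->F: in-degree(F)=2, level(F)>=1
  process D: level=0
    D->C: in-degree(C)=0, level(C)=1, enqueue
  process C: level=1
    C->A: in-degree(A)=0, level(A)=2, enqueue
    C->E: in-degree(E)=2, level(E)>=2
    C->F: in-degree(F)=1, level(F)>=2
  process A: level=2
    A->E: in-degree(E)=1, level(E)>=3
    A->F: in-degree(F)=0, level(F)=3, enqueue
  process F: level=3
    F->E: in-degree(E)=0, level(E)=4, enqueue
  process E: level=4
All levels: A:2, B:0, C:1, D:0, E:4, F:3

Answer: A:2, B:0, C:1, D:0, E:4, F:3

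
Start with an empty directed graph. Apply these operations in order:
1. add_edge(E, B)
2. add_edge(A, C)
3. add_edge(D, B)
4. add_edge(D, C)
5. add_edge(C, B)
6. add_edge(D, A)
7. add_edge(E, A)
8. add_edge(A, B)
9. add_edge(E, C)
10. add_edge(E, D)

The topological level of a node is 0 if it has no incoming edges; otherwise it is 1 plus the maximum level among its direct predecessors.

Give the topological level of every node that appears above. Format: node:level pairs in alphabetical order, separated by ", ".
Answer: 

Answer: A:2, B:4, C:3, D:1, E:0

Derivation:
Op 1: add_edge(E, B). Edges now: 1
Op 2: add_edge(A, C). Edges now: 2
Op 3: add_edge(D, B). Edges now: 3
Op 4: add_edge(D, C). Edges now: 4
Op 5: add_edge(C, B). Edges now: 5
Op 6: add_edge(D, A). Edges now: 6
Op 7: add_edge(E, A). Edges now: 7
Op 8: add_edge(A, B). Edges now: 8
Op 9: add_edge(E, C). Edges now: 9
Op 10: add_edge(E, D). Edges now: 10
Compute levels (Kahn BFS):
  sources (in-degree 0): E
  process E: level=0
    E->A: in-degree(A)=1, level(A)>=1
    E->B: in-degree(B)=3, level(B)>=1
    E->C: in-degree(C)=2, level(C)>=1
    E->D: in-degree(D)=0, level(D)=1, enqueue
  process D: level=1
    D->A: in-degree(A)=0, level(A)=2, enqueue
    D->B: in-degree(B)=2, level(B)>=2
    D->C: in-degree(C)=1, level(C)>=2
  process A: level=2
    A->B: in-degree(B)=1, level(B)>=3
    A->C: in-degree(C)=0, level(C)=3, enqueue
  process C: level=3
    C->B: in-degree(B)=0, level(B)=4, enqueue
  process B: level=4
All levels: A:2, B:4, C:3, D:1, E:0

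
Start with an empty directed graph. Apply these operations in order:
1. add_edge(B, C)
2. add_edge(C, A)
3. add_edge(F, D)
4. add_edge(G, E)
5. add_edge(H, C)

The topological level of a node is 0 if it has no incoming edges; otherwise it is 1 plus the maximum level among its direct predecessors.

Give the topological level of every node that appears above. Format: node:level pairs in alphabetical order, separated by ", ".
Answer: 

Answer: A:2, B:0, C:1, D:1, E:1, F:0, G:0, H:0

Derivation:
Op 1: add_edge(B, C). Edges now: 1
Op 2: add_edge(C, A). Edges now: 2
Op 3: add_edge(F, D). Edges now: 3
Op 4: add_edge(G, E). Edges now: 4
Op 5: add_edge(H, C). Edges now: 5
Compute levels (Kahn BFS):
  sources (in-degree 0): B, F, G, H
  process B: level=0
    B->C: in-degree(C)=1, level(C)>=1
  process F: level=0
    F->D: in-degree(D)=0, level(D)=1, enqueue
  process G: level=0
    G->E: in-degree(E)=0, level(E)=1, enqueue
  process H: level=0
    H->C: in-degree(C)=0, level(C)=1, enqueue
  process D: level=1
  process E: level=1
  process C: level=1
    C->A: in-degree(A)=0, level(A)=2, enqueue
  process A: level=2
All levels: A:2, B:0, C:1, D:1, E:1, F:0, G:0, H:0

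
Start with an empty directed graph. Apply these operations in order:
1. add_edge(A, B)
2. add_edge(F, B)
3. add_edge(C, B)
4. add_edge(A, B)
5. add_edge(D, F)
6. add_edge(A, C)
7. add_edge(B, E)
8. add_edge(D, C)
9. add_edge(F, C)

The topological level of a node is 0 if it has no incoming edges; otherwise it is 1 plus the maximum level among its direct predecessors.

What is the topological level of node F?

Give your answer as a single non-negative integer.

Answer: 1

Derivation:
Op 1: add_edge(A, B). Edges now: 1
Op 2: add_edge(F, B). Edges now: 2
Op 3: add_edge(C, B). Edges now: 3
Op 4: add_edge(A, B) (duplicate, no change). Edges now: 3
Op 5: add_edge(D, F). Edges now: 4
Op 6: add_edge(A, C). Edges now: 5
Op 7: add_edge(B, E). Edges now: 6
Op 8: add_edge(D, C). Edges now: 7
Op 9: add_edge(F, C). Edges now: 8
Compute levels (Kahn BFS):
  sources (in-degree 0): A, D
  process A: level=0
    A->B: in-degree(B)=2, level(B)>=1
    A->C: in-degree(C)=2, level(C)>=1
  process D: level=0
    D->C: in-degree(C)=1, level(C)>=1
    D->F: in-degree(F)=0, level(F)=1, enqueue
  process F: level=1
    F->B: in-degree(B)=1, level(B)>=2
    F->C: in-degree(C)=0, level(C)=2, enqueue
  process C: level=2
    C->B: in-degree(B)=0, level(B)=3, enqueue
  process B: level=3
    B->E: in-degree(E)=0, level(E)=4, enqueue
  process E: level=4
All levels: A:0, B:3, C:2, D:0, E:4, F:1
level(F) = 1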